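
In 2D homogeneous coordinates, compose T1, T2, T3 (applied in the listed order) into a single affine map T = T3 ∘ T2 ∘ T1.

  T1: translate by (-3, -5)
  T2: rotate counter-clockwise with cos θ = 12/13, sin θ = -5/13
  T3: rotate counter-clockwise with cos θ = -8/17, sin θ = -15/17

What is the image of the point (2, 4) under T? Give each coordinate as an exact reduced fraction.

T(p) = (31/221, 311/221)

T1 translate by (-3, -5): (2, 4) → (-1, -1)
T2 rotate counter-clockwise with cos θ = 12/13, sin θ = -5/13: (-1, -1) → (-17/13, -7/13)
T3 rotate counter-clockwise with cos θ = -8/17, sin θ = -15/17: (-17/13, -7/13) → (31/221, 311/221)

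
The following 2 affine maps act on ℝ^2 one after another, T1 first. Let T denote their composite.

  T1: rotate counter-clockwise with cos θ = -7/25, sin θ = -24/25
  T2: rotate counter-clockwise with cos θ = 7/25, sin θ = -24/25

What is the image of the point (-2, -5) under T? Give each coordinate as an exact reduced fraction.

T(p) = (2, 5)

T1 rotate counter-clockwise with cos θ = -7/25, sin θ = -24/25: (-2, -5) → (-106/25, 83/25)
T2 rotate counter-clockwise with cos θ = 7/25, sin θ = -24/25: (-106/25, 83/25) → (2, 5)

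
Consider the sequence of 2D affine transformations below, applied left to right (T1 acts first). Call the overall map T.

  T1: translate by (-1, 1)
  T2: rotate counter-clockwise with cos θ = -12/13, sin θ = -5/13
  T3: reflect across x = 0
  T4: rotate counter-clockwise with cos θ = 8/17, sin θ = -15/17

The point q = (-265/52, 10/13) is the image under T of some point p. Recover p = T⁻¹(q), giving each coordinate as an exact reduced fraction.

p = (-1/4, 4)

T1 = [1 0 -1; 0 1 1; 0 0 1]
T2·T1 = [-12/13 5/13 17/13; -5/13 -12/13 -7/13; 0 0 1]
T3·…·T1 = [12/13 -5/13 -17/13; -5/13 -12/13 -7/13; 0 0 1]
T4·…·T1 = [21/221 -220/221 -241/221; -220/221 -21/221 199/221; 0 0 1]
det M = -1; M⁻¹ = [21/221 -220/221 1; -220/221 -21/221 -1; 0 0 1]
M⁻¹ · (-265/52, 10/13)ᵀ = (-1/4, 4)ᵀ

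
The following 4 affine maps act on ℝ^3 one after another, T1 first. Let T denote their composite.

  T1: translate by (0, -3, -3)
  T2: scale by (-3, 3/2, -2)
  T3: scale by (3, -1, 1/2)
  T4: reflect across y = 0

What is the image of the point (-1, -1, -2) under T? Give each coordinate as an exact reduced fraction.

T1 translate by (0, -3, -3): (-1, -1, -2) → (-1, -4, -5)
T2 scale by (-3, 3/2, -2): (-1, -4, -5) → (3, -6, 10)
T3 scale by (3, -1, 1/2): (3, -6, 10) → (9, 6, 5)
T4 reflect across y = 0: (9, 6, 5) → (9, -6, 5)

T(p) = (9, -6, 5)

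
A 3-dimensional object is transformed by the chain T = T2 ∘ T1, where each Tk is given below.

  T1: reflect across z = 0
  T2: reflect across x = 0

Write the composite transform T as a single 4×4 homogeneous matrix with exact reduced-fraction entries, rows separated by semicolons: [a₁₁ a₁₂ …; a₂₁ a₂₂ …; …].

T1 = [1 0 0 0; 0 1 0 0; 0 0 -1 0; 0 0 0 1]
T2·T1 = [-1 0 0 0; 0 1 0 0; 0 0 -1 0; 0 0 0 1]

T = [-1 0 0 0; 0 1 0 0; 0 0 -1 0; 0 0 0 1]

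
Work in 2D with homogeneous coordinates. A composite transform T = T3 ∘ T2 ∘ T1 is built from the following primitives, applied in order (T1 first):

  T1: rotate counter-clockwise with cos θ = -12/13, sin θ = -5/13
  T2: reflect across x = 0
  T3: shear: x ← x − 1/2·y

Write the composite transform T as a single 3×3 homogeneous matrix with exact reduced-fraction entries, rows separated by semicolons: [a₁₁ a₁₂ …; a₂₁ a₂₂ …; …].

T = [29/26 1/13 0; -5/13 -12/13 0; 0 0 1]

T1 = [-12/13 5/13 0; -5/13 -12/13 0; 0 0 1]
T2·T1 = [12/13 -5/13 0; -5/13 -12/13 0; 0 0 1]
T3·…·T1 = [29/26 1/13 0; -5/13 -12/13 0; 0 0 1]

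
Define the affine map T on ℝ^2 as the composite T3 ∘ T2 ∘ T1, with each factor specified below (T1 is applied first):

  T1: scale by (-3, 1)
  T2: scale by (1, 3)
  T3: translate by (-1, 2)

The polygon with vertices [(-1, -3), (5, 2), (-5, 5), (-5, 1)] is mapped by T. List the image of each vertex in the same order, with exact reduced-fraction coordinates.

T1 scale by (-3, 1): (-1, -3) → (3, -3); (5, 2) → (-15, 2); (-5, 5) → (15, 5); (-5, 1) → (15, 1)
T2 scale by (1, 3): (3, -3) → (3, -9); (-15, 2) → (-15, 6); (15, 5) → (15, 15); (15, 1) → (15, 3)
T3 translate by (-1, 2): (3, -9) → (2, -7); (-15, 6) → (-16, 8); (15, 15) → (14, 17); (15, 3) → (14, 5)

image vertices: (2, -7), (-16, 8), (14, 17), (14, 5)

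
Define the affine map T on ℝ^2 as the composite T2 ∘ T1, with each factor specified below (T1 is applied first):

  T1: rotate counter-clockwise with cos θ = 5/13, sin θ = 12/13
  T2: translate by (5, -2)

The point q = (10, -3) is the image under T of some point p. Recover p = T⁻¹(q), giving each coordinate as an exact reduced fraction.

T1 = [5/13 -12/13 0; 12/13 5/13 0; 0 0 1]
T2·T1 = [5/13 -12/13 5; 12/13 5/13 -2; 0 0 1]
det M = 1; M⁻¹ = [5/13 12/13 -1/13; -12/13 5/13 70/13; 0 0 1]
M⁻¹ · (10, -3)ᵀ = (1, -5)ᵀ

p = (1, -5)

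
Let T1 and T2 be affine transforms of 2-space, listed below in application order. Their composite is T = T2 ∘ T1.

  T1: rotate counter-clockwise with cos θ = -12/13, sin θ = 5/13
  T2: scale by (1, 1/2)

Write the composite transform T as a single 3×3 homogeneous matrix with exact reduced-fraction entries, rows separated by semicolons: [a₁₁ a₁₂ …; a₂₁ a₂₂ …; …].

T = [-12/13 -5/13 0; 5/26 -6/13 0; 0 0 1]

T1 = [-12/13 -5/13 0; 5/13 -12/13 0; 0 0 1]
T2·T1 = [-12/13 -5/13 0; 5/26 -6/13 0; 0 0 1]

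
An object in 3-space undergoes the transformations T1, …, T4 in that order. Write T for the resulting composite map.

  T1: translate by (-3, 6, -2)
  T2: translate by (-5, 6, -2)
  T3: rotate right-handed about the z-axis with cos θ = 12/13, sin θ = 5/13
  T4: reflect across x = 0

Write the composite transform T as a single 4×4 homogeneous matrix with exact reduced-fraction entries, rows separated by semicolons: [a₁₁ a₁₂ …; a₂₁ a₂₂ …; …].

T = [-12/13 5/13 0 12; 5/13 12/13 0 8; 0 0 1 -4; 0 0 0 1]

T1 = [1 0 0 -3; 0 1 0 6; 0 0 1 -2; 0 0 0 1]
T2·T1 = [1 0 0 -8; 0 1 0 12; 0 0 1 -4; 0 0 0 1]
T3·…·T1 = [12/13 -5/13 0 -12; 5/13 12/13 0 8; 0 0 1 -4; 0 0 0 1]
T4·…·T1 = [-12/13 5/13 0 12; 5/13 12/13 0 8; 0 0 1 -4; 0 0 0 1]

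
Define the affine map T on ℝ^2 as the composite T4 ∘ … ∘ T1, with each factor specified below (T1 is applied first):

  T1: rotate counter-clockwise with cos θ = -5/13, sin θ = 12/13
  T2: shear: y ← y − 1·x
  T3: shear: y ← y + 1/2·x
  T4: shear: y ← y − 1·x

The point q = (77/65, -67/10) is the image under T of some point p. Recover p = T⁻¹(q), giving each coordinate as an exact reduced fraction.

p = (-5, 4/5)

T1 = [-5/13 -12/13 0; 12/13 -5/13 0; 0 0 1]
T2·T1 = [-5/13 -12/13 0; 17/13 7/13 0; 0 0 1]
T3·…·T1 = [-5/13 -12/13 0; 29/26 1/13 0; 0 0 1]
T4·…·T1 = [-5/13 -12/13 0; 3/2 1 0; 0 0 1]
det M = 1; M⁻¹ = [1 12/13 0; -3/2 -5/13 0; 0 0 1]
M⁻¹ · (77/65, -67/10)ᵀ = (-5, 4/5)ᵀ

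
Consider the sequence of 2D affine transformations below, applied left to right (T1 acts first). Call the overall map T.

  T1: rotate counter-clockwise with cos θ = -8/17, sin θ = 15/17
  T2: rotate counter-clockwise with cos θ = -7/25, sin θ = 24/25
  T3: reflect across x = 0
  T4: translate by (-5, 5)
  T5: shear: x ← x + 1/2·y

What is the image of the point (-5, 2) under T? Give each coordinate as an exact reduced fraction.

T1 rotate counter-clockwise with cos θ = -8/17, sin θ = 15/17: (-5, 2) → (10/17, -91/17)
T2 rotate counter-clockwise with cos θ = -7/25, sin θ = 24/25: (10/17, -91/17) → (2114/425, 877/425)
T3 reflect across x = 0: (2114/425, 877/425) → (-2114/425, 877/425)
T4 translate by (-5, 5): (-2114/425, 877/425) → (-4239/425, 3002/425)
T5 shear: x ← x + 1/2·y: (-4239/425, 3002/425) → (-2738/425, 3002/425)

T(p) = (-2738/425, 3002/425)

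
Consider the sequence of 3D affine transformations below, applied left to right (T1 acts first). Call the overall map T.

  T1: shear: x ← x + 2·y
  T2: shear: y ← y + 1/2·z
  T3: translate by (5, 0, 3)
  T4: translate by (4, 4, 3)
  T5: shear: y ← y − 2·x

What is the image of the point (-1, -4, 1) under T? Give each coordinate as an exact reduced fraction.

T(p) = (0, 1/2, 7)

T1 shear: x ← x + 2·y: (-1, -4, 1) → (-9, -4, 1)
T2 shear: y ← y + 1/2·z: (-9, -4, 1) → (-9, -7/2, 1)
T3 translate by (5, 0, 3): (-9, -7/2, 1) → (-4, -7/2, 4)
T4 translate by (4, 4, 3): (-4, -7/2, 4) → (0, 1/2, 7)
T5 shear: y ← y − 2·x: (0, 1/2, 7) → (0, 1/2, 7)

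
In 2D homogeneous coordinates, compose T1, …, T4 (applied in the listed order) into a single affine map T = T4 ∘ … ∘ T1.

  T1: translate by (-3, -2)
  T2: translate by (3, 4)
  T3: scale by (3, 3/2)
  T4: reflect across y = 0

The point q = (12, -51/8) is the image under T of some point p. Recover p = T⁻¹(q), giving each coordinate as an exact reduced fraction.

p = (4, 9/4)

T1 = [1 0 -3; 0 1 -2; 0 0 1]
T2·T1 = [1 0 0; 0 1 2; 0 0 1]
T3·…·T1 = [3 0 0; 0 3/2 3; 0 0 1]
T4·…·T1 = [3 0 0; 0 -3/2 -3; 0 0 1]
det M = -9/2; M⁻¹ = [1/3 0 0; 0 -2/3 -2; 0 0 1]
M⁻¹ · (12, -51/8)ᵀ = (4, 9/4)ᵀ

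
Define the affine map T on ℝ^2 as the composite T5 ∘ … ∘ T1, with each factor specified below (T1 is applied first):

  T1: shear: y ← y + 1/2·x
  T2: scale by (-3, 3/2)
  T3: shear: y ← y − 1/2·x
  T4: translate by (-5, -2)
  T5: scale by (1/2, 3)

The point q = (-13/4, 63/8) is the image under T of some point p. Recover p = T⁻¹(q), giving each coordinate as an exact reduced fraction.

p = (1/2, 7/3)

T1 = [1 0 0; 1/2 1 0; 0 0 1]
T2·T1 = [-3 0 0; 3/4 3/2 0; 0 0 1]
T3·…·T1 = [-3 0 0; 9/4 3/2 0; 0 0 1]
T4·…·T1 = [-3 0 -5; 9/4 3/2 -2; 0 0 1]
T5·…·T1 = [-3/2 0 -5/2; 27/4 9/2 -6; 0 0 1]
det M = -27/4; M⁻¹ = [-2/3 0 -5/3; 1 2/9 23/6; 0 0 1]
M⁻¹ · (-13/4, 63/8)ᵀ = (1/2, 7/3)ᵀ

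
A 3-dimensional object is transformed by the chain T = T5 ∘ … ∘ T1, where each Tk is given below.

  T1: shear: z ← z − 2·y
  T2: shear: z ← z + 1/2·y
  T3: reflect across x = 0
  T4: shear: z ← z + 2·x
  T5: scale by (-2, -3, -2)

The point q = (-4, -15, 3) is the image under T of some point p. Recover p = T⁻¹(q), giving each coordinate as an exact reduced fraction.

p = (-2, 5, 2)

T1 = [1 0 0 0; 0 1 0 0; 0 -2 1 0; 0 0 0 1]
T2·T1 = [1 0 0 0; 0 1 0 0; 0 -3/2 1 0; 0 0 0 1]
T3·…·T1 = [-1 0 0 0; 0 1 0 0; 0 -3/2 1 0; 0 0 0 1]
T4·…·T1 = [-1 0 0 0; 0 1 0 0; -2 -3/2 1 0; 0 0 0 1]
T5·…·T1 = [2 0 0 0; 0 -3 0 0; 4 3 -2 0; 0 0 0 1]
det M = 12; M⁻¹ = [1/2 0 0 0; 0 -1/3 0 0; 1 -1/2 -1/2 0; 0 0 0 1]
M⁻¹ · (-4, -15, 3)ᵀ = (-2, 5, 2)ᵀ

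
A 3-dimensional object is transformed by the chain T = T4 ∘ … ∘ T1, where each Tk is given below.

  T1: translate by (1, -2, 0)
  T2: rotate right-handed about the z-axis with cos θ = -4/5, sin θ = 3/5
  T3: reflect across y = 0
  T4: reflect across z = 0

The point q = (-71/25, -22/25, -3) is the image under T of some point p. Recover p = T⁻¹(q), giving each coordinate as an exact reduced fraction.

T1 = [1 0 0 1; 0 1 0 -2; 0 0 1 0; 0 0 0 1]
T2·T1 = [-4/5 -3/5 0 2/5; 3/5 -4/5 0 11/5; 0 0 1 0; 0 0 0 1]
T3·…·T1 = [-4/5 -3/5 0 2/5; -3/5 4/5 0 -11/5; 0 0 1 0; 0 0 0 1]
T4·…·T1 = [-4/5 -3/5 0 2/5; -3/5 4/5 0 -11/5; 0 0 -1 0; 0 0 0 1]
det M = 1; M⁻¹ = [-4/5 -3/5 0 -1; -3/5 4/5 0 2; 0 0 -1 0; 0 0 0 1]
M⁻¹ · (-71/25, -22/25, -3)ᵀ = (9/5, 3, 3)ᵀ

p = (9/5, 3, 3)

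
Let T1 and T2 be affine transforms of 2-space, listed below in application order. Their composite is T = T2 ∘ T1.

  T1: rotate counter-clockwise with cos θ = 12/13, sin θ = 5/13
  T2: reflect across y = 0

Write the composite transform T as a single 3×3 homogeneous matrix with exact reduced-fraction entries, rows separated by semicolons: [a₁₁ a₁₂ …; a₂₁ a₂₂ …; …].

T1 = [12/13 -5/13 0; 5/13 12/13 0; 0 0 1]
T2·T1 = [12/13 -5/13 0; -5/13 -12/13 0; 0 0 1]

T = [12/13 -5/13 0; -5/13 -12/13 0; 0 0 1]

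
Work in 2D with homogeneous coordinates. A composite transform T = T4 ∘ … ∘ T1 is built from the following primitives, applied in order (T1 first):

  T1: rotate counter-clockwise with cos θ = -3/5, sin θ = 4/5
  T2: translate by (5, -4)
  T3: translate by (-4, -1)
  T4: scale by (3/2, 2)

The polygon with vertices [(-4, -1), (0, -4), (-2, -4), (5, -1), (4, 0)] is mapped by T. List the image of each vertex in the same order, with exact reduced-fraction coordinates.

T1 rotate counter-clockwise with cos θ = -3/5, sin θ = 4/5: (-4, -1) → (16/5, -13/5); (0, -4) → (16/5, 12/5); (-2, -4) → (22/5, 4/5); (5, -1) → (-11/5, 23/5); (4, 0) → (-12/5, 16/5)
T2 translate by (5, -4): (16/5, -13/5) → (41/5, -33/5); (16/5, 12/5) → (41/5, -8/5); (22/5, 4/5) → (47/5, -16/5); (-11/5, 23/5) → (14/5, 3/5); (-12/5, 16/5) → (13/5, -4/5)
T3 translate by (-4, -1): (41/5, -33/5) → (21/5, -38/5); (41/5, -8/5) → (21/5, -13/5); (47/5, -16/5) → (27/5, -21/5); (14/5, 3/5) → (-6/5, -2/5); (13/5, -4/5) → (-7/5, -9/5)
T4 scale by (3/2, 2): (21/5, -38/5) → (63/10, -76/5); (21/5, -13/5) → (63/10, -26/5); (27/5, -21/5) → (81/10, -42/5); (-6/5, -2/5) → (-9/5, -4/5); (-7/5, -9/5) → (-21/10, -18/5)

image vertices: (63/10, -76/5), (63/10, -26/5), (81/10, -42/5), (-9/5, -4/5), (-21/10, -18/5)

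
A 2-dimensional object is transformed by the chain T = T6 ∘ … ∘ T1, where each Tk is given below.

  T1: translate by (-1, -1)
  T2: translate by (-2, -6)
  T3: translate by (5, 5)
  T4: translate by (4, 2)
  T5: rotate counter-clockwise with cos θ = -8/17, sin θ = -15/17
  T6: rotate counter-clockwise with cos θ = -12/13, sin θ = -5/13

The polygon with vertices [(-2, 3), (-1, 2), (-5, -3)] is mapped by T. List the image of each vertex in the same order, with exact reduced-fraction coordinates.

image vertices: (-576/221, 943/221), (-335/221, 1142/221), (681/221, 157/221)

T1 translate by (-1, -1): (-2, 3) → (-3, 2); (-1, 2) → (-2, 1); (-5, -3) → (-6, -4)
T2 translate by (-2, -6): (-3, 2) → (-5, -4); (-2, 1) → (-4, -5); (-6, -4) → (-8, -10)
T3 translate by (5, 5): (-5, -4) → (0, 1); (-4, -5) → (1, 0); (-8, -10) → (-3, -5)
T4 translate by (4, 2): (0, 1) → (4, 3); (1, 0) → (5, 2); (-3, -5) → (1, -3)
T5 rotate counter-clockwise with cos θ = -8/17, sin θ = -15/17: (4, 3) → (13/17, -84/17); (5, 2) → (-10/17, -91/17); (1, -3) → (-53/17, 9/17)
T6 rotate counter-clockwise with cos θ = -12/13, sin θ = -5/13: (13/17, -84/17) → (-576/221, 943/221); (-10/17, -91/17) → (-335/221, 1142/221); (-53/17, 9/17) → (681/221, 157/221)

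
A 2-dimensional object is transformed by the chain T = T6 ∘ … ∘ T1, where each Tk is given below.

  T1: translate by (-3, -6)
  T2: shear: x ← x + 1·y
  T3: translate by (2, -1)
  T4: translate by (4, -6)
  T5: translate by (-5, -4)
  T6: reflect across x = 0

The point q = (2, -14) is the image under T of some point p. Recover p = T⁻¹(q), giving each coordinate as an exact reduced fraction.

T1 = [1 0 -3; 0 1 -6; 0 0 1]
T2·T1 = [1 1 -9; 0 1 -6; 0 0 1]
T3·…·T1 = [1 1 -7; 0 1 -7; 0 0 1]
T4·…·T1 = [1 1 -3; 0 1 -13; 0 0 1]
T5·…·T1 = [1 1 -8; 0 1 -17; 0 0 1]
T6·…·T1 = [-1 -1 8; 0 1 -17; 0 0 1]
det M = -1; M⁻¹ = [-1 -1 -9; 0 1 17; 0 0 1]
M⁻¹ · (2, -14)ᵀ = (3, 3)ᵀ

p = (3, 3)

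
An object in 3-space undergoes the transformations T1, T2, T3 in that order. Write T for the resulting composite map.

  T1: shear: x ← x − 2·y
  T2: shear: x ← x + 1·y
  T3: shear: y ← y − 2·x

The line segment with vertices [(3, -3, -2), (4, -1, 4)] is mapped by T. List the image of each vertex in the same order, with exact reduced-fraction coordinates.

image vertices: (6, -15, -2), (5, -11, 4)

T1 shear: x ← x − 2·y: (3, -3, -2) → (9, -3, -2); (4, -1, 4) → (6, -1, 4)
T2 shear: x ← x + 1·y: (9, -3, -2) → (6, -3, -2); (6, -1, 4) → (5, -1, 4)
T3 shear: y ← y − 2·x: (6, -3, -2) → (6, -15, -2); (5, -1, 4) → (5, -11, 4)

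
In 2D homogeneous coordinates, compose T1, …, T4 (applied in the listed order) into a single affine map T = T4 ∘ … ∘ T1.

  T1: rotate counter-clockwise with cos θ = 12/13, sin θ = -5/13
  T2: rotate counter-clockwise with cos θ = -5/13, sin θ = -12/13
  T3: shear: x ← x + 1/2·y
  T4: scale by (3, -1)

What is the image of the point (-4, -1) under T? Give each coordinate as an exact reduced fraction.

T(p) = (1977/169, -596/169)

T1 rotate counter-clockwise with cos θ = 12/13, sin θ = -5/13: (-4, -1) → (-53/13, 8/13)
T2 rotate counter-clockwise with cos θ = -5/13, sin θ = -12/13: (-53/13, 8/13) → (361/169, 596/169)
T3 shear: x ← x + 1/2·y: (361/169, 596/169) → (659/169, 596/169)
T4 scale by (3, -1): (659/169, 596/169) → (1977/169, -596/169)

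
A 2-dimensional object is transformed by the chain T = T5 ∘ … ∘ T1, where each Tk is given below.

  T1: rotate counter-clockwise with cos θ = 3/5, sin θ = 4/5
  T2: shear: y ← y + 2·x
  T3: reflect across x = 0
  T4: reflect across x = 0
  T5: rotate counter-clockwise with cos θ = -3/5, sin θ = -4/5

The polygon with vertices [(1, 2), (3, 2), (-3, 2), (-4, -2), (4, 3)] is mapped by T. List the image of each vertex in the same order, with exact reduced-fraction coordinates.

image vertices: (3/5, 4/5), (77/25, -64/25), (-109/25, 188/25), (-108/25, 106/25), (4, -3)

T1 rotate counter-clockwise with cos θ = 3/5, sin θ = 4/5: (1, 2) → (-1, 2); (3, 2) → (1/5, 18/5); (-3, 2) → (-17/5, -6/5); (-4, -2) → (-4/5, -22/5); (4, 3) → (0, 5)
T2 shear: y ← y + 2·x: (-1, 2) → (-1, 0); (1/5, 18/5) → (1/5, 4); (-17/5, -6/5) → (-17/5, -8); (-4/5, -22/5) → (-4/5, -6); (0, 5) → (0, 5)
T3 reflect across x = 0: (-1, 0) → (1, 0); (1/5, 4) → (-1/5, 4); (-17/5, -8) → (17/5, -8); (-4/5, -6) → (4/5, -6); (0, 5) → (0, 5)
T4 reflect across x = 0: (1, 0) → (-1, 0); (-1/5, 4) → (1/5, 4); (17/5, -8) → (-17/5, -8); (4/5, -6) → (-4/5, -6); (0, 5) → (0, 5)
T5 rotate counter-clockwise with cos θ = -3/5, sin θ = -4/5: (-1, 0) → (3/5, 4/5); (1/5, 4) → (77/25, -64/25); (-17/5, -8) → (-109/25, 188/25); (-4/5, -6) → (-108/25, 106/25); (0, 5) → (4, -3)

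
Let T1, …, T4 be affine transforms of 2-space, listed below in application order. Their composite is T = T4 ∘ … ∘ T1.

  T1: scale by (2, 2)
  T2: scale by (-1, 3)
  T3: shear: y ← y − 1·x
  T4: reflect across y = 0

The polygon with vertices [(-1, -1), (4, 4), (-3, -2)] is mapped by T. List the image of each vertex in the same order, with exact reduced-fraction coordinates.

image vertices: (2, 8), (-8, -32), (6, 18)

T1 scale by (2, 2): (-1, -1) → (-2, -2); (4, 4) → (8, 8); (-3, -2) → (-6, -4)
T2 scale by (-1, 3): (-2, -2) → (2, -6); (8, 8) → (-8, 24); (-6, -4) → (6, -12)
T3 shear: y ← y − 1·x: (2, -6) → (2, -8); (-8, 24) → (-8, 32); (6, -12) → (6, -18)
T4 reflect across y = 0: (2, -8) → (2, 8); (-8, 32) → (-8, -32); (6, -18) → (6, 18)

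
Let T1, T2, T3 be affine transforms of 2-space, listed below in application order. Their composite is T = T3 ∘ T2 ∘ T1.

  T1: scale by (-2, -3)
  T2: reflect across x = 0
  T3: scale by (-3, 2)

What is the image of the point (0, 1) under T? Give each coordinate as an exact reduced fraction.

T(p) = (0, -6)

T1 scale by (-2, -3): (0, 1) → (0, -3)
T2 reflect across x = 0: (0, -3) → (0, -3)
T3 scale by (-3, 2): (0, -3) → (0, -6)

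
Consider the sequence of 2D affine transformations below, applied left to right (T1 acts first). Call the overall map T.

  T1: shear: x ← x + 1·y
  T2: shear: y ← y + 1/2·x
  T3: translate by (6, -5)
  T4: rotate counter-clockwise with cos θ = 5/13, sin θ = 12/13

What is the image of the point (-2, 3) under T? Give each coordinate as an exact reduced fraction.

T(p) = (53/13, 153/26)

T1 shear: x ← x + 1·y: (-2, 3) → (1, 3)
T2 shear: y ← y + 1/2·x: (1, 3) → (1, 7/2)
T3 translate by (6, -5): (1, 7/2) → (7, -3/2)
T4 rotate counter-clockwise with cos θ = 5/13, sin θ = 12/13: (7, -3/2) → (53/13, 153/26)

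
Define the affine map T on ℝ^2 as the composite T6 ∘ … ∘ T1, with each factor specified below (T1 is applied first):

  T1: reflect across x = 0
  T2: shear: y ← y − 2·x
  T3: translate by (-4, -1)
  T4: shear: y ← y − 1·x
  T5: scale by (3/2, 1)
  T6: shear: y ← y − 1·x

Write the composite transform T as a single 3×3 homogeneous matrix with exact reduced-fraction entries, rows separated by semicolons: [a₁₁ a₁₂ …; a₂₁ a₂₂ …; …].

T = [-3/2 0 -6; 9/2 1 9; 0 0 1]

T1 = [-1 0 0; 0 1 0; 0 0 1]
T2·T1 = [-1 0 0; 2 1 0; 0 0 1]
T3·…·T1 = [-1 0 -4; 2 1 -1; 0 0 1]
T4·…·T1 = [-1 0 -4; 3 1 3; 0 0 1]
T5·…·T1 = [-3/2 0 -6; 3 1 3; 0 0 1]
T6·…·T1 = [-3/2 0 -6; 9/2 1 9; 0 0 1]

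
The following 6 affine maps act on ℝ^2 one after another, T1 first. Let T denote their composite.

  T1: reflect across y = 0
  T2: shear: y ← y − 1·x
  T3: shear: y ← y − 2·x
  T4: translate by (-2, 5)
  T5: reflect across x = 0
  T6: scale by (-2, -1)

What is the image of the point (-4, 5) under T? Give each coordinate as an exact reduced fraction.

T1 reflect across y = 0: (-4, 5) → (-4, -5)
T2 shear: y ← y − 1·x: (-4, -5) → (-4, -1)
T3 shear: y ← y − 2·x: (-4, -1) → (-4, 7)
T4 translate by (-2, 5): (-4, 7) → (-6, 12)
T5 reflect across x = 0: (-6, 12) → (6, 12)
T6 scale by (-2, -1): (6, 12) → (-12, -12)

T(p) = (-12, -12)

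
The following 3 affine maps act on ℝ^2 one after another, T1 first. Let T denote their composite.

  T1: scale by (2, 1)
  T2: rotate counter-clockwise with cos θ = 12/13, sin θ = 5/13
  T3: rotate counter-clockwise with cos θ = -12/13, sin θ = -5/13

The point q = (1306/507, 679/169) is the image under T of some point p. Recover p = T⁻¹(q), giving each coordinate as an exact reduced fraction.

p = (-7/3, -1)

T1 = [2 0 0; 0 1 0; 0 0 1]
T2·T1 = [24/13 -5/13 0; 10/13 12/13 0; 0 0 1]
T3·…·T1 = [-238/169 120/169 0; -240/169 -119/169 0; 0 0 1]
det M = 2; M⁻¹ = [-119/338 -60/169 0; 120/169 -119/169 0; 0 0 1]
M⁻¹ · (1306/507, 679/169)ᵀ = (-7/3, -1)ᵀ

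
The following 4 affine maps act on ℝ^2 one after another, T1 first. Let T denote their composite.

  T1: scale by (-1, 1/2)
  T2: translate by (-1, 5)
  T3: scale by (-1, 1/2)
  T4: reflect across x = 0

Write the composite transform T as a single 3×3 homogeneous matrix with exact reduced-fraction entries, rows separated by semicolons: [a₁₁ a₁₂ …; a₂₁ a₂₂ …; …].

T = [-1 0 -1; 0 1/4 5/2; 0 0 1]

T1 = [-1 0 0; 0 1/2 0; 0 0 1]
T2·T1 = [-1 0 -1; 0 1/2 5; 0 0 1]
T3·…·T1 = [1 0 1; 0 1/4 5/2; 0 0 1]
T4·…·T1 = [-1 0 -1; 0 1/4 5/2; 0 0 1]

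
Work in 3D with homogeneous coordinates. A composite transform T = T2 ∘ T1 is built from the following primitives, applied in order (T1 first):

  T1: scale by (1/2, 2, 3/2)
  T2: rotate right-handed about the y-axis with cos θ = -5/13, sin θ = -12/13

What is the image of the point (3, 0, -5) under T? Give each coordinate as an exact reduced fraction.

T(p) = (165/26, 0, 111/26)

T1 scale by (1/2, 2, 3/2): (3, 0, -5) → (3/2, 0, -15/2)
T2 rotate right-handed about the y-axis with cos θ = -5/13, sin θ = -12/13: (3/2, 0, -15/2) → (165/26, 0, 111/26)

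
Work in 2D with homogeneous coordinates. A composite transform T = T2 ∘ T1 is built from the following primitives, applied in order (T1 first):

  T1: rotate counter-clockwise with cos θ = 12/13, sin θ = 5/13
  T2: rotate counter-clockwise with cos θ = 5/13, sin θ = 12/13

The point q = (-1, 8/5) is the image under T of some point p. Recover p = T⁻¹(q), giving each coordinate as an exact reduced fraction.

T1 = [12/13 -5/13 0; 5/13 12/13 0; 0 0 1]
T2·T1 = [0 -1 0; 1 0 0; 0 0 1]
det M = 1; M⁻¹ = [0 1 0; -1 0 0; 0 0 1]
M⁻¹ · (-1, 8/5)ᵀ = (8/5, 1)ᵀ

p = (8/5, 1)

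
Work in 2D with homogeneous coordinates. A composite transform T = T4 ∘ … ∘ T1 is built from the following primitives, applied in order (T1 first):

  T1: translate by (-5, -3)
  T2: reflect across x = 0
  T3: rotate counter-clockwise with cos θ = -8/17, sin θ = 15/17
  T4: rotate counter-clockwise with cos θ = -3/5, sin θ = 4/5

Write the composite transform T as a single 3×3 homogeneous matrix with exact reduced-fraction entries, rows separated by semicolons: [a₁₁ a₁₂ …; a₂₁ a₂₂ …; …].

T = [36/85 77/85 -411/85; 77/85 -36/85 -277/85; 0 0 1]

T1 = [1 0 -5; 0 1 -3; 0 0 1]
T2·T1 = [-1 0 5; 0 1 -3; 0 0 1]
T3·…·T1 = [8/17 -15/17 5/17; -15/17 -8/17 99/17; 0 0 1]
T4·…·T1 = [36/85 77/85 -411/85; 77/85 -36/85 -277/85; 0 0 1]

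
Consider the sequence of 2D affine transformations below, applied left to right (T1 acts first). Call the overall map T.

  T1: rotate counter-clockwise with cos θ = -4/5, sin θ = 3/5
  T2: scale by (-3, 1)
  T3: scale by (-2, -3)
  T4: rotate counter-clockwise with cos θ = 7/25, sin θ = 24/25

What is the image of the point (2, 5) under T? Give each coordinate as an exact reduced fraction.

T1 rotate counter-clockwise with cos θ = -4/5, sin θ = 3/5: (2, 5) → (-23/5, -14/5)
T2 scale by (-3, 1): (-23/5, -14/5) → (69/5, -14/5)
T3 scale by (-2, -3): (69/5, -14/5) → (-138/5, 42/5)
T4 rotate counter-clockwise with cos θ = 7/25, sin θ = 24/25: (-138/5, 42/5) → (-1974/125, -3018/125)

T(p) = (-1974/125, -3018/125)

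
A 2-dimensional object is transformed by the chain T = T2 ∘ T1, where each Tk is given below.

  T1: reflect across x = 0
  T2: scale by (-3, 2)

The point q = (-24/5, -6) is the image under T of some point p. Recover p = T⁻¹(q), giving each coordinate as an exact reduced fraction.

p = (-8/5, -3)

T1 = [-1 0 0; 0 1 0; 0 0 1]
T2·T1 = [3 0 0; 0 2 0; 0 0 1]
det M = 6; M⁻¹ = [1/3 0 0; 0 1/2 0; 0 0 1]
M⁻¹ · (-24/5, -6)ᵀ = (-8/5, -3)ᵀ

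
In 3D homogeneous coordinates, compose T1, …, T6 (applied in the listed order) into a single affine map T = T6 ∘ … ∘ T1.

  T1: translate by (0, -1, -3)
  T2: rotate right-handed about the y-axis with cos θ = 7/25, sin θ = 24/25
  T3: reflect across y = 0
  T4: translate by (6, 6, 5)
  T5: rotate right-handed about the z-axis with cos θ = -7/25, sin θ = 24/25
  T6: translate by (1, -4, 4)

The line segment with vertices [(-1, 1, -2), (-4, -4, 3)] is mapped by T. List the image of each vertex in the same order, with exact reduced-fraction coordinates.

image vertices: (-3136/625, -2998/625, 214/25), (-6829/625, -1497/625, 321/25)

T1 translate by (0, -1, -3): (-1, 1, -2) → (-1, 0, -5); (-4, -4, 3) → (-4, -5, 0)
T2 rotate right-handed about the y-axis with cos θ = 7/25, sin θ = 24/25: (-1, 0, -5) → (-127/25, 0, -11/25); (-4, -5, 0) → (-28/25, -5, 96/25)
T3 reflect across y = 0: (-127/25, 0, -11/25) → (-127/25, 0, -11/25); (-28/25, -5, 96/25) → (-28/25, 5, 96/25)
T4 translate by (6, 6, 5): (-127/25, 0, -11/25) → (23/25, 6, 114/25); (-28/25, 5, 96/25) → (122/25, 11, 221/25)
T5 rotate right-handed about the z-axis with cos θ = -7/25, sin θ = 24/25: (23/25, 6, 114/25) → (-3761/625, -498/625, 114/25); (122/25, 11, 221/25) → (-7454/625, 1003/625, 221/25)
T6 translate by (1, -4, 4): (-3761/625, -498/625, 114/25) → (-3136/625, -2998/625, 214/25); (-7454/625, 1003/625, 221/25) → (-6829/625, -1497/625, 321/25)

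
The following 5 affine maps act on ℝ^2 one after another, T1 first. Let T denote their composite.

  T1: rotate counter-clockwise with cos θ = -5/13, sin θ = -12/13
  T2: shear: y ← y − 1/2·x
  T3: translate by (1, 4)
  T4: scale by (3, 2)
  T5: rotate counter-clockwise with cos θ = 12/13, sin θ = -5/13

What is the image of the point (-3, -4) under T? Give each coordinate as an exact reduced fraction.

T1 rotate counter-clockwise with cos θ = -5/13, sin θ = -12/13: (-3, -4) → (-33/13, 56/13)
T2 shear: y ← y − 1/2·x: (-33/13, 56/13) → (-33/13, 145/26)
T3 translate by (1, 4): (-33/13, 145/26) → (-20/13, 249/26)
T4 scale by (3, 2): (-20/13, 249/26) → (-60/13, 249/13)
T5 rotate counter-clockwise with cos θ = 12/13, sin θ = -5/13: (-60/13, 249/13) → (525/169, 3288/169)

T(p) = (525/169, 3288/169)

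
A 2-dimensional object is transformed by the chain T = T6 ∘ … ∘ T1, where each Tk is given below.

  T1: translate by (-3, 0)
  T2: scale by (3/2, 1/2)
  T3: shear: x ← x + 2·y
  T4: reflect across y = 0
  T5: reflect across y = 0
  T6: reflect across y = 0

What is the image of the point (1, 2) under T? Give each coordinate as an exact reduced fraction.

T1 translate by (-3, 0): (1, 2) → (-2, 2)
T2 scale by (3/2, 1/2): (-2, 2) → (-3, 1)
T3 shear: x ← x + 2·y: (-3, 1) → (-1, 1)
T4 reflect across y = 0: (-1, 1) → (-1, -1)
T5 reflect across y = 0: (-1, -1) → (-1, 1)
T6 reflect across y = 0: (-1, 1) → (-1, -1)

T(p) = (-1, -1)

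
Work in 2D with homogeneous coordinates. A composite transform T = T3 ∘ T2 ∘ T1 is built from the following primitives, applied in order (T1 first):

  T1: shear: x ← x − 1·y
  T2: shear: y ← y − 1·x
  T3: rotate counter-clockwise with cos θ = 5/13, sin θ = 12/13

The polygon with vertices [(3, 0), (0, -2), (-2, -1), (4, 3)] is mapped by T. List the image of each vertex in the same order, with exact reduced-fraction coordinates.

T1 shear: x ← x − 1·y: (3, 0) → (3, 0); (0, -2) → (2, -2); (-2, -1) → (-1, -1); (4, 3) → (1, 3)
T2 shear: y ← y − 1·x: (3, 0) → (3, -3); (2, -2) → (2, -4); (-1, -1) → (-1, 0); (1, 3) → (1, 2)
T3 rotate counter-clockwise with cos θ = 5/13, sin θ = 12/13: (3, -3) → (51/13, 21/13); (2, -4) → (58/13, 4/13); (-1, 0) → (-5/13, -12/13); (1, 2) → (-19/13, 22/13)

image vertices: (51/13, 21/13), (58/13, 4/13), (-5/13, -12/13), (-19/13, 22/13)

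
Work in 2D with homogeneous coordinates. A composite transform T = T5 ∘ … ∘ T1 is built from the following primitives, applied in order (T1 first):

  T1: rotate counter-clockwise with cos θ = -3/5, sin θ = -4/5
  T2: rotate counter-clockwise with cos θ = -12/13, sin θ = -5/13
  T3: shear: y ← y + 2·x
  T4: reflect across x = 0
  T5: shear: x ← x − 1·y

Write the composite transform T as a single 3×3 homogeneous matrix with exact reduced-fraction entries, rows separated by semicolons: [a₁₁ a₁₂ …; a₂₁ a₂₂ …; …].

T1 = [-3/5 4/5 0; -4/5 -3/5 0; 0 0 1]
T2·T1 = [16/65 -63/65 0; 63/65 16/65 0; 0 0 1]
T3·…·T1 = [16/65 -63/65 0; 19/13 -22/13 0; 0 0 1]
T4·…·T1 = [-16/65 63/65 0; 19/13 -22/13 0; 0 0 1]
T5·…·T1 = [-111/65 173/65 0; 19/13 -22/13 0; 0 0 1]

T = [-111/65 173/65 0; 19/13 -22/13 0; 0 0 1]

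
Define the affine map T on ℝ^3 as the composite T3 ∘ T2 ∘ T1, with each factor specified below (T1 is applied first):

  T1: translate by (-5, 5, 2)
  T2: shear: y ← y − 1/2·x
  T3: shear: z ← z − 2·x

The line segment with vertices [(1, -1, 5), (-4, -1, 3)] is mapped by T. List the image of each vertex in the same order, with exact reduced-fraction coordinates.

image vertices: (-4, 6, 15), (-9, 17/2, 23)

T1 translate by (-5, 5, 2): (1, -1, 5) → (-4, 4, 7); (-4, -1, 3) → (-9, 4, 5)
T2 shear: y ← y − 1/2·x: (-4, 4, 7) → (-4, 6, 7); (-9, 4, 5) → (-9, 17/2, 5)
T3 shear: z ← z − 2·x: (-4, 6, 7) → (-4, 6, 15); (-9, 17/2, 5) → (-9, 17/2, 23)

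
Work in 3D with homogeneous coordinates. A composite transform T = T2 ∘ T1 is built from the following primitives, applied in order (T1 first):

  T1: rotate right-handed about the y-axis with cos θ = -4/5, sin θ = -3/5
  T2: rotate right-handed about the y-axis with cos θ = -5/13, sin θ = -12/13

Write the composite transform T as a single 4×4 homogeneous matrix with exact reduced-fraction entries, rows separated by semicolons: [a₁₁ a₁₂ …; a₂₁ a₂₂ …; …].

T1 = [-4/5 0 -3/5 0; 0 1 0 0; 3/5 0 -4/5 0; 0 0 0 1]
T2·T1 = [-16/65 0 63/65 0; 0 1 0 0; -63/65 0 -16/65 0; 0 0 0 1]

T = [-16/65 0 63/65 0; 0 1 0 0; -63/65 0 -16/65 0; 0 0 0 1]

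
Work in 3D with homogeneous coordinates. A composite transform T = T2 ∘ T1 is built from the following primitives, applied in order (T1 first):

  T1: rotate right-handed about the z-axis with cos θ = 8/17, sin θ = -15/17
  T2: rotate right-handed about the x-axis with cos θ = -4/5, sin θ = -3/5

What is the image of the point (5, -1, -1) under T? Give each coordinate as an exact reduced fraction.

T(p) = (25/17, 281/85, 317/85)

T1 rotate right-handed about the z-axis with cos θ = 8/17, sin θ = -15/17: (5, -1, -1) → (25/17, -83/17, -1)
T2 rotate right-handed about the x-axis with cos θ = -4/5, sin θ = -3/5: (25/17, -83/17, -1) → (25/17, 281/85, 317/85)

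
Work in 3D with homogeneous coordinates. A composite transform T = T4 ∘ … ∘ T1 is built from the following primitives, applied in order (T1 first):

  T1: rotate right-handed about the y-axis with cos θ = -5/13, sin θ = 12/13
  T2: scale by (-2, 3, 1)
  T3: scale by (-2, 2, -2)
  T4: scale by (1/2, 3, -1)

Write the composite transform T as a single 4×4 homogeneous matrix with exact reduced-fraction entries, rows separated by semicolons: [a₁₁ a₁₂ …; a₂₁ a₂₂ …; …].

T = [-10/13 0 24/13 0; 0 18 0 0; -24/13 0 -10/13 0; 0 0 0 1]

T1 = [-5/13 0 12/13 0; 0 1 0 0; -12/13 0 -5/13 0; 0 0 0 1]
T2·T1 = [10/13 0 -24/13 0; 0 3 0 0; -12/13 0 -5/13 0; 0 0 0 1]
T3·…·T1 = [-20/13 0 48/13 0; 0 6 0 0; 24/13 0 10/13 0; 0 0 0 1]
T4·…·T1 = [-10/13 0 24/13 0; 0 18 0 0; -24/13 0 -10/13 0; 0 0 0 1]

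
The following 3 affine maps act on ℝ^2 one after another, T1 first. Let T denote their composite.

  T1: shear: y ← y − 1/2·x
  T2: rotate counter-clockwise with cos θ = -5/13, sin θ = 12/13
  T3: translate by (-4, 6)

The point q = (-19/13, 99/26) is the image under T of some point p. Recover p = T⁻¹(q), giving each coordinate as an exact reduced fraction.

T1 = [1 0 0; -1/2 1 0; 0 0 1]
T2·T1 = [1/13 -12/13 0; 29/26 -5/13 0; 0 0 1]
T3·…·T1 = [1/13 -12/13 -4; 29/26 -5/13 6; 0 0 1]
det M = 1; M⁻¹ = [-5/13 12/13 -92/13; -29/26 1/13 -64/13; 0 0 1]
M⁻¹ · (-19/13, 99/26)ᵀ = (-3, -3)ᵀ

p = (-3, -3)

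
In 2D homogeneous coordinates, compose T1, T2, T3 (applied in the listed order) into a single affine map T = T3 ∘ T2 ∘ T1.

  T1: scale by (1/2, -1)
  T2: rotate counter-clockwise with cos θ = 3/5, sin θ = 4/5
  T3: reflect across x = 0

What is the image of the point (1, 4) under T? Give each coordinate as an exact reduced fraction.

T(p) = (-7/2, -2)

T1 scale by (1/2, -1): (1, 4) → (1/2, -4)
T2 rotate counter-clockwise with cos θ = 3/5, sin θ = 4/5: (1/2, -4) → (7/2, -2)
T3 reflect across x = 0: (7/2, -2) → (-7/2, -2)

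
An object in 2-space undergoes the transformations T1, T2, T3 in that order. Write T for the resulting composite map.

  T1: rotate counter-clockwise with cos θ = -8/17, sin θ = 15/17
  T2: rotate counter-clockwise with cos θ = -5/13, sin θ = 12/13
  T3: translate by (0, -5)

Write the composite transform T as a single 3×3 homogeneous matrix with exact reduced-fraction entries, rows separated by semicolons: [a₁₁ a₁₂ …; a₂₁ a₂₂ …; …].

T1 = [-8/17 -15/17 0; 15/17 -8/17 0; 0 0 1]
T2·T1 = [-140/221 171/221 0; -171/221 -140/221 0; 0 0 1]
T3·…·T1 = [-140/221 171/221 0; -171/221 -140/221 -5; 0 0 1]

T = [-140/221 171/221 0; -171/221 -140/221 -5; 0 0 1]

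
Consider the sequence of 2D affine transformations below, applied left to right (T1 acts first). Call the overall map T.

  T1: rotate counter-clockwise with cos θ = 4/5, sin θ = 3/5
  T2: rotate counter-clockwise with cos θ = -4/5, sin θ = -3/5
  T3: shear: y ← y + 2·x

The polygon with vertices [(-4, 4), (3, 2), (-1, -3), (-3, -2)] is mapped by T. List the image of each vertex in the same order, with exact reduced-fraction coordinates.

image vertices: (124/25, 316/25), (27/25, -32/25), (-13/5, -17/5), (-27/25, 32/25)

T1 rotate counter-clockwise with cos θ = 4/5, sin θ = 3/5: (-4, 4) → (-28/5, 4/5); (3, 2) → (6/5, 17/5); (-1, -3) → (1, -3); (-3, -2) → (-6/5, -17/5)
T2 rotate counter-clockwise with cos θ = -4/5, sin θ = -3/5: (-28/5, 4/5) → (124/25, 68/25); (6/5, 17/5) → (27/25, -86/25); (1, -3) → (-13/5, 9/5); (-6/5, -17/5) → (-27/25, 86/25)
T3 shear: y ← y + 2·x: (124/25, 68/25) → (124/25, 316/25); (27/25, -86/25) → (27/25, -32/25); (-13/5, 9/5) → (-13/5, -17/5); (-27/25, 86/25) → (-27/25, 32/25)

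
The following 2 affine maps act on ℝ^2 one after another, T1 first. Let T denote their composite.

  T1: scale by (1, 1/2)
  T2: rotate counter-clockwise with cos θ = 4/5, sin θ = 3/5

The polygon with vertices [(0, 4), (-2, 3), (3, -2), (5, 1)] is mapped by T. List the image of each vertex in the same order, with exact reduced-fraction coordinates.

image vertices: (-6/5, 8/5), (-5/2, 0), (3, 1), (37/10, 17/5)

T1 scale by (1, 1/2): (0, 4) → (0, 2); (-2, 3) → (-2, 3/2); (3, -2) → (3, -1); (5, 1) → (5, 1/2)
T2 rotate counter-clockwise with cos θ = 4/5, sin θ = 3/5: (0, 2) → (-6/5, 8/5); (-2, 3/2) → (-5/2, 0); (3, -1) → (3, 1); (5, 1/2) → (37/10, 17/5)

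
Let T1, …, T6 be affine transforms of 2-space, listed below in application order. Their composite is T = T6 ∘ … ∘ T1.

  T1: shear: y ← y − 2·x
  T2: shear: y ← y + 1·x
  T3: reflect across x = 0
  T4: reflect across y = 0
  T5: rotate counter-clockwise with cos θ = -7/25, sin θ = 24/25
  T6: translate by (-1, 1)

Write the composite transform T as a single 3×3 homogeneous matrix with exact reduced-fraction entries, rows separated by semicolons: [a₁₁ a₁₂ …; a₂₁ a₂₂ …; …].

T = [-17/25 24/25 -1; -31/25 7/25 1; 0 0 1]

T1 = [1 0 0; -2 1 0; 0 0 1]
T2·T1 = [1 0 0; -1 1 0; 0 0 1]
T3·…·T1 = [-1 0 0; -1 1 0; 0 0 1]
T4·…·T1 = [-1 0 0; 1 -1 0; 0 0 1]
T5·…·T1 = [-17/25 24/25 0; -31/25 7/25 0; 0 0 1]
T6·…·T1 = [-17/25 24/25 -1; -31/25 7/25 1; 0 0 1]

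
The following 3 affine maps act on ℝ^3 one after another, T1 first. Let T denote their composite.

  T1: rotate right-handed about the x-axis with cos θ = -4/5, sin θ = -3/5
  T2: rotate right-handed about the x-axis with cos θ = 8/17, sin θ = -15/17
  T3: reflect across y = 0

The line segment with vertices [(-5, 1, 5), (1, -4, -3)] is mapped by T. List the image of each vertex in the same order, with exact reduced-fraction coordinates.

image vertices: (-5, 257/85, -349/85), (1, -416/85, 87/85)

T1 rotate right-handed about the x-axis with cos θ = -4/5, sin θ = -3/5: (-5, 1, 5) → (-5, 11/5, -23/5); (1, -4, -3) → (1, 7/5, 24/5)
T2 rotate right-handed about the x-axis with cos θ = 8/17, sin θ = -15/17: (-5, 11/5, -23/5) → (-5, -257/85, -349/85); (1, 7/5, 24/5) → (1, 416/85, 87/85)
T3 reflect across y = 0: (-5, -257/85, -349/85) → (-5, 257/85, -349/85); (1, 416/85, 87/85) → (1, -416/85, 87/85)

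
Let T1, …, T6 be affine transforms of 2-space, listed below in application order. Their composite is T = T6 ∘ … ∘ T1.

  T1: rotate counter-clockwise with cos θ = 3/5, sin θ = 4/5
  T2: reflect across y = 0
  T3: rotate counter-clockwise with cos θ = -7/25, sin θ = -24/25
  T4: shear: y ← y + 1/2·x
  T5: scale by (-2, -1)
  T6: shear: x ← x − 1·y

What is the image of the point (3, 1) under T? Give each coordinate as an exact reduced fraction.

T(p) = (231/50, 17/10)

T1 rotate counter-clockwise with cos θ = 3/5, sin θ = 4/5: (3, 1) → (1, 3)
T2 reflect across y = 0: (1, 3) → (1, -3)
T3 rotate counter-clockwise with cos θ = -7/25, sin θ = -24/25: (1, -3) → (-79/25, -3/25)
T4 shear: y ← y + 1/2·x: (-79/25, -3/25) → (-79/25, -17/10)
T5 scale by (-2, -1): (-79/25, -17/10) → (158/25, 17/10)
T6 shear: x ← x − 1·y: (158/25, 17/10) → (231/50, 17/10)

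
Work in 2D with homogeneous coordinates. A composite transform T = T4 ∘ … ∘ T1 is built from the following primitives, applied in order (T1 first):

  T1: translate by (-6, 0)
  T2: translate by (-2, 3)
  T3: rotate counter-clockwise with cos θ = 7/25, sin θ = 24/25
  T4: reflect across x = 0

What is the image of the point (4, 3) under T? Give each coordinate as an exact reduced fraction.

T1 translate by (-6, 0): (4, 3) → (-2, 3)
T2 translate by (-2, 3): (-2, 3) → (-4, 6)
T3 rotate counter-clockwise with cos θ = 7/25, sin θ = 24/25: (-4, 6) → (-172/25, -54/25)
T4 reflect across x = 0: (-172/25, -54/25) → (172/25, -54/25)

T(p) = (172/25, -54/25)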